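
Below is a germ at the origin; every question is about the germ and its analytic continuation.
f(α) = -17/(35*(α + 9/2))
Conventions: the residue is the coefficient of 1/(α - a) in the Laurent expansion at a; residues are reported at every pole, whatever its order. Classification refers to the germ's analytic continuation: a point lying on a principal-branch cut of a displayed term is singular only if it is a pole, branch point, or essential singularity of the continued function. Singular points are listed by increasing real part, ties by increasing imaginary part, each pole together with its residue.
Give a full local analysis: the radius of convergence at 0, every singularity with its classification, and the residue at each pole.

Radius of convergence at 0: 9/2.
At -9/2: a pole of order 1; residue -17/35.

Denominator factor (α + 9/2): pole of order 1 at -9/2, modulus 9/2.
The radius of convergence is the smallest modulus among the singular points: 9/2.
At the order-1 pole -9/2 set g(α) = (α - (-9/2))*f(α) = -17/35.
Simple pole: residue = g(a) at a = -9/2, which is -17/35.


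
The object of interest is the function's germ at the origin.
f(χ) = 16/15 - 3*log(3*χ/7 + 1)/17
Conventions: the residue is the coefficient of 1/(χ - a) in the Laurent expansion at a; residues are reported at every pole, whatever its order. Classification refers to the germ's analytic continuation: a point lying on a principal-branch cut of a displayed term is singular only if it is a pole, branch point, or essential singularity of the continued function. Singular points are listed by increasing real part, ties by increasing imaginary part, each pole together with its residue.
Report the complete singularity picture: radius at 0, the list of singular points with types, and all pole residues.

Branch term (-3/17)*log(1 - χ/(-7/3)): its argument vanishes at χ = -7/3, a logarithmic branch point, modulus 7/3.
The radius of convergence is the smallest modulus among the singular points: 7/3.

Radius of convergence at 0: 7/3.
At -7/3: a logarithmic branch point.


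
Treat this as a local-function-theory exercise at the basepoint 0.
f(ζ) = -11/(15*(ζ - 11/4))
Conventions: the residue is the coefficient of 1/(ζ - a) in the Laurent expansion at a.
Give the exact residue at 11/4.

The residue is -11/15.

At the order-1 pole 11/4 set g(ζ) = (ζ - (11/4))*f(ζ) = -11/15.
Simple pole: residue = g(a) at a = 11/4, which is -11/15.


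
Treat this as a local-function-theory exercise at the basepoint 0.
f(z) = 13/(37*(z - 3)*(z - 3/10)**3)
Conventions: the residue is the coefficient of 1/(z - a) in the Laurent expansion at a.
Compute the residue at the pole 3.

The residue is 13000/728271.

At the order-1 pole 3 set g(z) = (z - (3))*f(z) = 13/(37*(z - 3/10)**3).
Simple pole: residue = g(a) at a = 3, which is 13000/728271.


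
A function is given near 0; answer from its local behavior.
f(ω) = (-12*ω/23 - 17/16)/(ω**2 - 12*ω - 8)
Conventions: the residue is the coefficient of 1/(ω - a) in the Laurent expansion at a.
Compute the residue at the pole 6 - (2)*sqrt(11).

The factor ω**2 - 12*ω - 8 splits as (ω - a)(ω - a') with a = 6 - (2)*sqrt(11), a' = 6 + (2)*sqrt(11). At the order-1 pole a set g(ω) = (ω - a)*f(ω) = [-12*ω/23 - 17/16] / (ω - a').
Simple pole: residue = g(a) at a = 6 - (2)*sqrt(11), which is -6/23 + (1543/16192)*sqrt(11).

The residue is -6/23 + (1543/16192)*sqrt(11).


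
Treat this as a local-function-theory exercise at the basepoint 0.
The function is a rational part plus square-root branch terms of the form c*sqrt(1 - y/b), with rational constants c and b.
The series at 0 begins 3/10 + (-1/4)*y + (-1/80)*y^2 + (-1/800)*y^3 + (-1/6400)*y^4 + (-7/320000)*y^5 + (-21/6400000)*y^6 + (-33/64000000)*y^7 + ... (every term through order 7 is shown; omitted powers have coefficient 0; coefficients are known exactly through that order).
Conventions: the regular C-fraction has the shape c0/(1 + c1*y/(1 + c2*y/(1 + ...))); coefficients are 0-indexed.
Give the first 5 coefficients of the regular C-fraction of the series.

Taylor coefficients (read off): a_0 = 3/10, a_1 = -1/4, a_2 = -1/80, a_3 = -1/800, a_4 = -1/6400.
c0 = a_0 = 3/10. Peel one level at a time: if S = 1 + c*y/S' with S'(0) = 1, then c is the y-coefficient of S and S' = c*y/(S - 1).
S_1 = c0/f = 1 + (5/6)*y + (53/72)*y^2 + ...; c1 = 5/6.
S_2 = c1*y/(S_1 - 1) = 1 + (-53/60)*y + (-1/400)*y^2 + ...; c2 = -53/60.
S_3 = c2*y/(S_2 - 1) = 1 + (-3/1060)*y + (-309/1123600)*y^2 + ...; c3 = -3/1060.
S_4 = c3*y/(S_3 - 1) = 1 + (-103/1060)*y + ...; c4 = -103/1060.

The regular C-fraction coefficients are [3/10, 5/6, -53/60, -3/1060, -103/1060].


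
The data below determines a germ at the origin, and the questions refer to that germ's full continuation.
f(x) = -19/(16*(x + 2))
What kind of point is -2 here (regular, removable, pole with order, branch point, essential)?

The denominator factor x + 2 vanishes at -2 and appears to the power 1; the numerator there equals -19/16, nonzero, and no other factor vanishes.
Hence a pole whose order is the multiplicity, 1.

The point is a pole of order 1.


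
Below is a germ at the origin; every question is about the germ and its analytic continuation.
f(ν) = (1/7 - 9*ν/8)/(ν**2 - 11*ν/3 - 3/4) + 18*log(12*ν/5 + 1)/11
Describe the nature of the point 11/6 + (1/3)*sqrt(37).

The denominator factor ν**2 - 11*ν/3 - 3/4 vanishes at 11/6 + (1/3)*sqrt(37) and appears to the power 1; the numerator there equals -215/112 - (3/8)*sqrt(37), nonzero, and no other factor vanishes.
The branch terms are analytic at this point.
Hence a pole whose order is the multiplicity, 1.

The point is a pole of order 1.


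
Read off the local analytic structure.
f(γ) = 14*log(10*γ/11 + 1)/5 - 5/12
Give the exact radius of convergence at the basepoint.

Branch term (14/5)*log(1 - γ/(-11/10)): its argument vanishes at γ = -11/10, a logarithmic branch point, modulus 11/10.
The radius of convergence is the smallest modulus among the singular points: 11/10.

The radius of convergence is 11/10.


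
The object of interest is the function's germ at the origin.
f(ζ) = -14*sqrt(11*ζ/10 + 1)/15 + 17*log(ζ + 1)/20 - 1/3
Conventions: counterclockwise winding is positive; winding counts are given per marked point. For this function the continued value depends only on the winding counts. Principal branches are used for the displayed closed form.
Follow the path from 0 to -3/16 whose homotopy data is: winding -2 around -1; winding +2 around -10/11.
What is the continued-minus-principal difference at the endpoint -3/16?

Continued minus principal equals -(17/5)*pi*i.

The rational part is single-valued and drops out of the difference; each branch term changes only by its own monodromy.
(-14/15)*sqrt(1 - ζ/(-10/11)): winding +2 is even, the square root returns to the same sheet, contribution 0.
(17/20)*log(1 - ζ/(-1)): each positive loop around -1 adds 2*pi*i to the log, so winding -2 contributes (17/20)*(-2)*2*pi*i = -(17/5)*pi*i.
Summing the contributions at ζ = -3/16 gives -(17/5)*pi*i.


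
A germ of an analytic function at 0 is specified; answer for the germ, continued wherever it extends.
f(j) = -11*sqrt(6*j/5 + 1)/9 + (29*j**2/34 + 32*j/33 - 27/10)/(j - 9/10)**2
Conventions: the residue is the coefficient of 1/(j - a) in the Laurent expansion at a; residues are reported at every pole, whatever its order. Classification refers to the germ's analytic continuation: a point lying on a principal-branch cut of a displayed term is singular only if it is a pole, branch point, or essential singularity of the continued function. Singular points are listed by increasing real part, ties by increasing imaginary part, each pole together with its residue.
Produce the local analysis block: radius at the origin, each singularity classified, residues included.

Radius of convergence at 0: 5/6.
At -5/6: an algebraic (square-root) branch point.
At 9/10: a pole of order 2; residue 14053/5610.

Denominator factor (j - 9/10)^2: pole of order 2 at 9/10, modulus 9/10.
Branch term (-11/9)*sqrt(1 - j/(-5/6)): its argument vanishes at j = -5/6, a square-root branch point, modulus 5/6.
The radius of convergence is the smallest modulus among the singular points: 5/6.
The branch term is analytic at 9/10 and contributes nothing to the residue; only the rational part matters.
At the order-2 pole 9/10 set g(j) = (j - (9/10))^2*(rational part) = 29*j**2/34 + 32*j/33 - 27/10.
Order-2 pole: residue = g'(a); g'(9/10) = 14053/5610, so the residue is 14053/5610.
List the singular points by increasing real part (a conjugate pair: the negative imaginary part first).


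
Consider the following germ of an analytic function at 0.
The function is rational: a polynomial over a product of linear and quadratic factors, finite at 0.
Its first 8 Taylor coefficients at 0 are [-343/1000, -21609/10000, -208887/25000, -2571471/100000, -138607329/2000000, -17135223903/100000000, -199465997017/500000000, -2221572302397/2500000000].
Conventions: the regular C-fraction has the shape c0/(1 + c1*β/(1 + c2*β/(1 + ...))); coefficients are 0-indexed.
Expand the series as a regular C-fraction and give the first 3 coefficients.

Taylor coefficients (read off): a_0 = -343/1000, a_1 = -21609/10000, a_2 = -208887/25000.
c0 = a_0 = -343/1000. Peel one level at a time: if S = 1 + c*β/S' with S'(0) = 1, then c is the β-coefficient of S and S' = c*β/(S - 1).
S_1 = c0/f = 1 + (-63/10)*β + (1533/100)*β^2 + ...; c1 = -63/10.
S_2 = c1*β/(S_1 - 1) = 1 + (73/30)*β + ...; c2 = 73/30.

The regular C-fraction coefficients are [-343/1000, -63/10, 73/30].


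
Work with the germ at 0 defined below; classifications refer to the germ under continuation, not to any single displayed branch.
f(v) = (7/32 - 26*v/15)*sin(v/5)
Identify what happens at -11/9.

The point is a regular point.

There is no denominator, hence no pole anywhere.
The factor sin(v/5) is entire.
So the germ continues analytically to -11/9.


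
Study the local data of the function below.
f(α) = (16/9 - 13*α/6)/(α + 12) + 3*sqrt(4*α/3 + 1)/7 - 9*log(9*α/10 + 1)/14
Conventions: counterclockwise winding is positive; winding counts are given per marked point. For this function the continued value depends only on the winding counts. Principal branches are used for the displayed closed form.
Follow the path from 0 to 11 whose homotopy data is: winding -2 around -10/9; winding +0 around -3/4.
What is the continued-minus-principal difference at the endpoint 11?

Continued minus principal equals (18/7)*pi*i.

The rational part is single-valued and drops out of the difference; each branch term changes only by its own monodromy.
(3/7)*sqrt(1 - α/(-3/4)): winding +0 is even, the square root returns to the same sheet, contribution 0.
(-9/14)*log(1 - α/(-10/9)): each positive loop around -10/9 adds 2*pi*i to the log, so winding -2 contributes (-9/14)*(-2)*2*pi*i = (18/7)*pi*i.
Summing the contributions at α = 11 gives (18/7)*pi*i.


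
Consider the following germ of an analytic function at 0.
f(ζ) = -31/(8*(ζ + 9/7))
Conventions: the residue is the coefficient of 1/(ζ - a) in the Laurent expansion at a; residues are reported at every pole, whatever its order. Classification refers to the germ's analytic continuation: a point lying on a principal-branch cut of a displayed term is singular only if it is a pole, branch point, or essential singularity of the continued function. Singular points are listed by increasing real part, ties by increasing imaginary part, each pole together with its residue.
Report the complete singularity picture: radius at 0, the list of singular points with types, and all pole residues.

Denominator factor (ζ + 9/7): pole of order 1 at -9/7, modulus 9/7.
The radius of convergence is the smallest modulus among the singular points: 9/7.
At the order-1 pole -9/7 set g(ζ) = (ζ - (-9/7))*f(ζ) = -31/8.
Simple pole: residue = g(a) at a = -9/7, which is -31/8.

Radius of convergence at 0: 9/7.
At -9/7: a pole of order 1; residue -31/8.


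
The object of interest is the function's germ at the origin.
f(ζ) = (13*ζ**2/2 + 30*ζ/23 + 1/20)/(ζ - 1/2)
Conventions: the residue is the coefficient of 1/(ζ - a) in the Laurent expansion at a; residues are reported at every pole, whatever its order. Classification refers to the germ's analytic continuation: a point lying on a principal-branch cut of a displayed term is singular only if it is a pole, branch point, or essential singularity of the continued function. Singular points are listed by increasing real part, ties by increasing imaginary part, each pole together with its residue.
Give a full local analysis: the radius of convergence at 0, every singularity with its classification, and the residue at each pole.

Radius of convergence at 0: 1/2.
At 1/2: a pole of order 1; residue 2141/920.

Denominator factor (ζ - 1/2): pole of order 1 at 1/2, modulus 1/2.
The radius of convergence is the smallest modulus among the singular points: 1/2.
At the order-1 pole 1/2 set g(ζ) = (ζ - (1/2))*f(ζ) = 13*ζ**2/2 + 30*ζ/23 + 1/20.
Simple pole: residue = g(a) at a = 1/2, which is 2141/920.


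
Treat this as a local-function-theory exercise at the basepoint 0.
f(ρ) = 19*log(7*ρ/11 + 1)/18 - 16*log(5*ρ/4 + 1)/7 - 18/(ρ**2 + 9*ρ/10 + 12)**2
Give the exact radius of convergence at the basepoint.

The radius of convergence is 4/5.

Denominator factor (ρ**2 + 9*ρ/10 + 12)^2: discriminant -4719/100, complex-conjugate roots (-9/20) + ((11/20)*sqrt(39))*i and (-9/20) - ((11/20)*sqrt(39))*i; poles of order 2, moduli (2)*sqrt(3) and (2)*sqrt(3).
Branch term (19/18)*log(1 - ρ/(-11/7)): its argument vanishes at ρ = -11/7, a logarithmic branch point, modulus 11/7.
Branch term (-16/7)*log(1 - ρ/(-4/5)): its argument vanishes at ρ = -4/5, a logarithmic branch point, modulus 4/5.
The radius of convergence is the smallest modulus among the singular points: 4/5.


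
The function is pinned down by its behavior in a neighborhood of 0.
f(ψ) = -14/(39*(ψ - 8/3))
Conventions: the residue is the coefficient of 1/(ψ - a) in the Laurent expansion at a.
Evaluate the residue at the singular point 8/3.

The residue is -14/39.

At the order-1 pole 8/3 set g(ψ) = (ψ - (8/3))*f(ψ) = -14/39.
Simple pole: residue = g(a) at a = 8/3, which is -14/39.


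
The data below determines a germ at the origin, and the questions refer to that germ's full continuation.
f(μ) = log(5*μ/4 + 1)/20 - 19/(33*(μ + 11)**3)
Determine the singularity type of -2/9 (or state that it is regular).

Denominator factors: μ + 11 = 97/9 at μ = -2/9 — none vanishes.
Branch term log(1 - μ/(-4/5)): argument at -2/9 is 13/18, nonzero, so -2/9 is not its branch point (a point on a principal cut is still regular for the continued germ).
So the germ continues analytically to -2/9.

The point is a regular point.


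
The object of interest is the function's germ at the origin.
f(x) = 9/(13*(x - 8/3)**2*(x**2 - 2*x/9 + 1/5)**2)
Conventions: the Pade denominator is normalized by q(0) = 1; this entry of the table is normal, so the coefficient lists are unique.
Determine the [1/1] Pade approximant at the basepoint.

Taylor coefficients needed (expand at 0): a_0 = 2025/832, a_1 = 24075/3328, a_2 = -545325/53248.
Write the denominator as Q(x) = 1 + q1*x. Requiring Q*f - P = O(x^3) with deg P <= 1 kills the coefficients of x^2..x^2 in Q*f:
  x^2: a_2 + q1*a_1 = 0, i.e. -545325/53248 + (24075/3328)*q1 = 0.
Solving this linear system: q1 = 7271/5136.
The numerator is Q*f truncated at degree 1: P0 = a_0 = 2025/832; P1 = a_1 + q1*a_0 = 15212025/1424384.

The Pade approximant has numerator coefficients [2025/832, 15212025/1424384]; denominator coefficients [1, 7271/5136].


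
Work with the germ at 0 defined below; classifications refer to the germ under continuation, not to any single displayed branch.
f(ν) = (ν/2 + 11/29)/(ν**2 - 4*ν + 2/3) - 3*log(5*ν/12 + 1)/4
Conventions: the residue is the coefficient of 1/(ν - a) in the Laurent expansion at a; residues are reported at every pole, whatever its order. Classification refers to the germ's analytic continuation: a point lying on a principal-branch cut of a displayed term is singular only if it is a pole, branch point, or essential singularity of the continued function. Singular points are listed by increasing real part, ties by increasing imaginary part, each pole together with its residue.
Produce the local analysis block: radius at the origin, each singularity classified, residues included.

Radius of convergence at 0: 2 - (1/3)*sqrt(30).
At -12/5: a logarithmic branch point.
At 2 - (1/3)*sqrt(30): a pole of order 1; residue 1/4 - (2/29)*sqrt(30).
At 2 + (1/3)*sqrt(30): a pole of order 1; residue 1/4 + (2/29)*sqrt(30).

Denominator factor (ν**2 - 4*ν + 2/3): discriminant 40/3, real irrational roots 2 + (1/3)*sqrt(30) and 2 - (1/3)*sqrt(30); poles of order 1, moduli 2 + (1/3)*sqrt(30) and 2 - (1/3)*sqrt(30).
Branch term (-3/4)*log(1 - ν/(-12/5)): its argument vanishes at ν = -12/5, a logarithmic branch point, modulus 12/5.
The radius of convergence is the smallest modulus among the singular points: 2 - (1/3)*sqrt(30).
The branch term is analytic at 2 - (1/3)*sqrt(30) and contributes nothing to the residue; only the rational part matters.
The factor ν**2 - 4*ν + 2/3 splits as (ν - a)(ν - a') with a = 2 - (1/3)*sqrt(30), a' = 2 + (1/3)*sqrt(30). At the order-1 pole a set g(ν) = (ν - a)*(rational part) = [ν/2 + 11/29] / (ν - a').
Simple pole: residue = g(a) at a = 2 - (1/3)*sqrt(30), which is 1/4 - (2/29)*sqrt(30).
The branch term is analytic at 2 + (1/3)*sqrt(30) and contributes nothing to the residue; only the rational part matters.
The factor ν**2 - 4*ν + 2/3 splits as (ν - a)(ν - a') with a = 2 + (1/3)*sqrt(30), a' = 2 - (1/3)*sqrt(30). At the order-1 pole a set g(ν) = (ν - a)*(rational part) = [ν/2 + 11/29] / (ν - a').
Simple pole: residue = g(a) at a = 2 + (1/3)*sqrt(30), which is 1/4 + (2/29)*sqrt(30).
List the singular points by increasing real part (a conjugate pair: the negative imaginary part first).


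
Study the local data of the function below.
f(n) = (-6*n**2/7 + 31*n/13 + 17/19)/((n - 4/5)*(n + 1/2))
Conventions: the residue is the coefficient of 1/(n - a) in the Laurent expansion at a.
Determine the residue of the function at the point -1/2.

At the order-1 pole -1/2 set g(n) = (n - (-1/2))*f(n) = (-6*n**2/7 + 31*n/13 + 17/19)/(n - 4/5).
Simple pole: residue = g(a) at a = -1/2, which is 8850/22477.

The residue is 8850/22477.


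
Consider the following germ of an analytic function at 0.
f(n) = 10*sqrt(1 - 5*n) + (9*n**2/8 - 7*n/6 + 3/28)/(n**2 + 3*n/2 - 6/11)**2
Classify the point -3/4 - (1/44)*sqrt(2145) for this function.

The denominator factor n**2 + 3*n/2 - 6/11 vanishes at -3/4 - (1/44)*sqrt(2145) and appears to the power 2; the numerator there equals 14101/4928 + (137/2112)*sqrt(2145), nonzero, and no other factor vanishes.
The branch terms are analytic at this point.
Hence a pole whose order is the multiplicity, 2.

The point is a pole of order 2.


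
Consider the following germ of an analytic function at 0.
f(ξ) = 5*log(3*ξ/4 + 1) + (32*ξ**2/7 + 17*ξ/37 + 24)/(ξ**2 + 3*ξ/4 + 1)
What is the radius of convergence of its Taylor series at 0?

Denominator factor (ξ**2 + 3*ξ/4 + 1): discriminant -55/16, complex-conjugate roots (-3/8) + ((1/8)*sqrt(55))*i and (-3/8) - ((1/8)*sqrt(55))*i; poles of order 1, moduli 1 and 1.
Branch term (5)*log(1 - ξ/(-4/3)): its argument vanishes at ξ = -4/3, a logarithmic branch point, modulus 4/3.
The radius of convergence is the smallest modulus among the singular points: 1.

The radius of convergence is 1.


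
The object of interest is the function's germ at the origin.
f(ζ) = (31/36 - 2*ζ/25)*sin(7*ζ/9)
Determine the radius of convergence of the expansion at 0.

The factor sin(7*ζ/9) is entire and contributes no finite singular point.
The polynomial part has no poles.
No finite singular points: the Taylor series at 0 converges everywhere.

The radius of convergence is infinite.


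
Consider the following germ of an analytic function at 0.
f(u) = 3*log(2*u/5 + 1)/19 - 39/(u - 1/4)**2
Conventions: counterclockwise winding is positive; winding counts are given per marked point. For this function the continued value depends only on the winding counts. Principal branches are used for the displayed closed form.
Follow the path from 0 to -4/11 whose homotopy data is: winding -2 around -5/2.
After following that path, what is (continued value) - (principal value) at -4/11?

Continued minus principal equals -(12/19)*pi*i.

The rational part is single-valued and drops out of the difference; each branch term changes only by its own monodromy.
(3/19)*log(1 - u/(-5/2)): each positive loop around -5/2 adds 2*pi*i to the log, so winding -2 contributes (3/19)*(-2)*2*pi*i = -(12/19)*pi*i.
Summing the contributions at u = -4/11 gives -(12/19)*pi*i.


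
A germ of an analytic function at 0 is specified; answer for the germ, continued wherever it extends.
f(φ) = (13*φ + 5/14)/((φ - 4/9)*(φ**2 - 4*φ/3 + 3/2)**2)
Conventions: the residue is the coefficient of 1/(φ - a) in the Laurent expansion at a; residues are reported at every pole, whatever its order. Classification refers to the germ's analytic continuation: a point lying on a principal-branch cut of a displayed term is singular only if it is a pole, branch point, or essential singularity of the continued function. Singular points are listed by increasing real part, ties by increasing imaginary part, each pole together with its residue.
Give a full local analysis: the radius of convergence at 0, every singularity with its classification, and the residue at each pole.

Radius of convergence at 0: 4/9.
At 4/9: a pole of order 1; residue 1127034/224287.
At (2/3) - ((1/6)*sqrt(38))*i: a pole of order 2; residue (-563517/224287) + ((100472319/161935214)*sqrt(38))*i.
At (2/3) + ((1/6)*sqrt(38))*i: a pole of order 2; residue (-563517/224287) - ((100472319/161935214)*sqrt(38))*i.


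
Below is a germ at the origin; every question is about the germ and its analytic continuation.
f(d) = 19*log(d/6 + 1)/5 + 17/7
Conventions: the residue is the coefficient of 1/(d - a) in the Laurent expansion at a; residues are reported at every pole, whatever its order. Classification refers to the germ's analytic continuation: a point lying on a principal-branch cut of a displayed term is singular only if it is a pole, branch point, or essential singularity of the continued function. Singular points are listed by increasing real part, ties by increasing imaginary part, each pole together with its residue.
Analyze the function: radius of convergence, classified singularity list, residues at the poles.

Radius of convergence at 0: 6.
At -6: a logarithmic branch point.

Branch term (19/5)*log(1 - d/(-6)): its argument vanishes at d = -6, a logarithmic branch point, modulus 6.
The radius of convergence is the smallest modulus among the singular points: 6.


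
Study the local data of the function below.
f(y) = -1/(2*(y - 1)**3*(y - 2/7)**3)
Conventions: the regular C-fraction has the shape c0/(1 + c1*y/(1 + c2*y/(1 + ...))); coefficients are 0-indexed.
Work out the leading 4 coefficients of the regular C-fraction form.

The regular C-fraction coefficients are [-343/16, -27/2, 95/18, -457/171].

Taylor coefficients (expand at 0): a_0 = -343/16, a_1 = -9261/32, a_2 = -38073/16, a_3 = -990927/64.
c0 = a_0 = -343/16. Peel one level at a time: if S = 1 + c*y/S' with S'(0) = 1, then c is the y-coefficient of S and S' = c*y/(S - 1).
S_1 = c0/f = 1 + (-27/2)*y + (285/4)*y^2 + ...; c1 = -27/2.
S_2 = c1*y/(S_1 - 1) = 1 + (95/18)*y + (2285/162)*y^2 + ...; c2 = 95/18.
S_3 = c2*y/(S_2 - 1) = 1 + (-457/171)*y + ...; c3 = -457/171.


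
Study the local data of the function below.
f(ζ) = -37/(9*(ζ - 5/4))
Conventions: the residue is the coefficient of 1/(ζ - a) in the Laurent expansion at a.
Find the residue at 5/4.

At the order-1 pole 5/4 set g(ζ) = (ζ - (5/4))*f(ζ) = -37/9.
Simple pole: residue = g(a) at a = 5/4, which is -37/9.

The residue is -37/9.


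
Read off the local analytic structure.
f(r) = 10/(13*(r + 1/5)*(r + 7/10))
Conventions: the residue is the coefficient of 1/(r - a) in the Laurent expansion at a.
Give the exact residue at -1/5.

At the order-1 pole -1/5 set g(r) = (r - (-1/5))*f(r) = 10/(13*(r + 7/10)).
Simple pole: residue = g(a) at a = -1/5, which is 20/13.

The residue is 20/13.


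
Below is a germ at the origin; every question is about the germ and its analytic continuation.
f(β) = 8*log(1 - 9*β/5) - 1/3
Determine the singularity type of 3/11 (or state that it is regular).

There is no denominator, hence no pole anywhere.
Branch term log(1 - β/(5/9)): argument at 3/11 is 28/55, nonzero, so 3/11 is not its branch point (a point on a principal cut is still regular for the continued germ).
So the germ continues analytically to 3/11.

The point is a regular point.


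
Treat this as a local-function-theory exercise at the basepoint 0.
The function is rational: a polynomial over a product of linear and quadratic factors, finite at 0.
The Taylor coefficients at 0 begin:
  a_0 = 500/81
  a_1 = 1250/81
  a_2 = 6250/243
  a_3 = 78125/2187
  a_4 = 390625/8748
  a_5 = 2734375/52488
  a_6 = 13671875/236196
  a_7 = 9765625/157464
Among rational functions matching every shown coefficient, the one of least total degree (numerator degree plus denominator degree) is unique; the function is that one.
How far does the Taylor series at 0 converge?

The radius of convergence is 6/5.

No rational of total degree below 3 reproduces all 8 coefficients; solving the [0/3] Pade equations on them gives f(u) = -32/(3*(u - 6/5)**3), whose expansion matches every shown term.
Denominator factor (u - 6/5)^3: pole of order 3 at 6/5, modulus 6/5.
The radius of convergence is the smallest modulus among the singular points: 6/5.


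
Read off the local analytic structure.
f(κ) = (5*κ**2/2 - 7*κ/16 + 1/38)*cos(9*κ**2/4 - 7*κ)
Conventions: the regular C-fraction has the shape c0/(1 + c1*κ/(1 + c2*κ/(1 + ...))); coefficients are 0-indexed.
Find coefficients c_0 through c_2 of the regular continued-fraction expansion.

The regular C-fraction coefficients are [1/38, 133/8, -13177/1064].

Taylor coefficients (expand at 0): a_0 = 1/38, a_1 = -7/16, a_2 = 141/76.
c0 = a_0 = 1/38. Peel one level at a time: if S = 1 + c*κ/S' with S'(0) = 1, then c is the κ-coefficient of S and S' = c*κ/(S - 1).
S_1 = c0/f = 1 + (133/8)*κ + (13177/64)*κ^2 + ...; c1 = 133/8.
S_2 = c1*κ/(S_1 - 1) = 1 + (-13177/1064)*κ + ...; c2 = -13177/1064.


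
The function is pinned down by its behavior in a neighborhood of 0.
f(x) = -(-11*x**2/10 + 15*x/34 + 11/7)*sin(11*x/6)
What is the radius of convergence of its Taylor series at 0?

The factor -sin(11*x/6) is entire and contributes no finite singular point.
The polynomial part has no poles.
No finite singular points: the Taylor series at 0 converges everywhere.

The radius of convergence is infinite.


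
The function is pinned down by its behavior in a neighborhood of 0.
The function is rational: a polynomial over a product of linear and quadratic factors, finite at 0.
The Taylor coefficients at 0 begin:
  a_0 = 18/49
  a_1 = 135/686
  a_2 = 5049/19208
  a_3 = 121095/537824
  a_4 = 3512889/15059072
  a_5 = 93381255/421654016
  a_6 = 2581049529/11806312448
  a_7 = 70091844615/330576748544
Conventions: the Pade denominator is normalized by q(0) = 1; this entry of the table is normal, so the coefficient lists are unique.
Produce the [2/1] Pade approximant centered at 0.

The Pade approximant has numerator coefficients [18/49, -1080/9163, 864/9163]; denominator coefficients [1, -4485/5236].

Taylor coefficients needed (read off): a_0 = 18/49, a_1 = 135/686, a_2 = 5049/19208, a_3 = 121095/537824.
Write the denominator as Q(r) = 1 + q1*r. Requiring Q*f - P = O(r^4) with deg P <= 2 kills the coefficients of r^3..r^3 in Q*f:
  r^3: a_3 + q1*a_2 = 0, i.e. 121095/537824 + (5049/19208)*q1 = 0.
Solving this linear system: q1 = -4485/5236.
The numerator is Q*f truncated at degree 2: P0 = a_0 = 18/49; P1 = a_1 + q1*a_0 = -1080/9163; P2 = a_2 + q1*a_1 = 864/9163.


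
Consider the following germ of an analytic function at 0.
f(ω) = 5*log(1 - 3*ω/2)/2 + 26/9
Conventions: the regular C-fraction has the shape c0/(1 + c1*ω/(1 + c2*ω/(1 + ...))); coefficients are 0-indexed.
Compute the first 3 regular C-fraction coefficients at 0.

Taylor coefficients (expand at 0): a_0 = 26/9, a_1 = -15/4, a_2 = -45/16.
c0 = a_0 = 26/9. Peel one level at a time: if S = 1 + c*ω/S' with S'(0) = 1, then c is the ω-coefficient of S and S' = c*ω/(S - 1).
S_1 = c0/f = 1 + (135/104)*ω + (28755/10816)*ω^2 + ...; c1 = 135/104.
S_2 = c1*ω/(S_1 - 1) = 1 + (-213/104)*ω + ...; c2 = -213/104.

The regular C-fraction coefficients are [26/9, 135/104, -213/104].


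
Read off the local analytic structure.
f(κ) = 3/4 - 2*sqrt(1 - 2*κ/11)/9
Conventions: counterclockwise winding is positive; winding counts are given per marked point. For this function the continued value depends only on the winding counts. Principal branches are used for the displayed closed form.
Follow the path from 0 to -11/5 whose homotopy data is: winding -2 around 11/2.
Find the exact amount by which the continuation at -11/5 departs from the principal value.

The rational part is single-valued and drops out of the difference; each branch term changes only by its own monodromy.
(-2/9)*sqrt(1 - κ/(11/2)): winding -2 is even, the square root returns to the same sheet, contribution 0.
Summing the contributions at κ = -11/5 gives 0.

Continued minus principal equals 0.


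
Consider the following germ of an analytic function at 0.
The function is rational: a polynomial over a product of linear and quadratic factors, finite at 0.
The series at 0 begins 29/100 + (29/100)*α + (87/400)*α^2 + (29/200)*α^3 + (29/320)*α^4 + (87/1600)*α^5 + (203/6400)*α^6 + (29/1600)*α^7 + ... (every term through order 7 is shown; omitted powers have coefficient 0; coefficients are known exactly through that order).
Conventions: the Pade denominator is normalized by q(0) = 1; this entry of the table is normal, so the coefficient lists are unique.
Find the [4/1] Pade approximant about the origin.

The Pade approximant has numerator coefficients [29/100, 29/250, 87/2000, 29/2000, 29/8000]; denominator coefficients [1, -3/5].

Taylor coefficients needed (read off): a_0 = 29/100, a_1 = 29/100, a_2 = 87/400, a_3 = 29/200, a_4 = 29/320, a_5 = 87/1600.
Write the denominator as Q(α) = 1 + q1*α. Requiring Q*f - P = O(α^6) with deg P <= 4 kills the coefficients of α^5..α^5 in Q*f:
  α^5: a_5 + q1*a_4 = 0, i.e. 87/1600 + (29/320)*q1 = 0.
Solving this linear system: q1 = -3/5.
The numerator is Q*f truncated at degree 4: P0 = a_0 = 29/100; P1 = a_1 + q1*a_0 = 29/250; P2 = a_2 + q1*a_1 = 87/2000; P3 = a_3 + q1*a_2 = 29/2000; P4 = a_4 + q1*a_3 = 29/8000.


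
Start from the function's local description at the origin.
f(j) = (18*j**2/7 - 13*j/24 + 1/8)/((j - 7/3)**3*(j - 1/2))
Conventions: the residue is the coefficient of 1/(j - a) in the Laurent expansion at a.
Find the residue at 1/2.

At the order-1 pole 1/2 set g(j) = (j - (1/2))*f(j) = (18*j**2/7 - 13*j/24 + 1/8)/(j - 7/3)**3.
Simple pole: residue = g(a) at a = 1/2, which is -1503/18634.

The residue is -1503/18634.


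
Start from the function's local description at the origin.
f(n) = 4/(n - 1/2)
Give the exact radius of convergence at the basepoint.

Denominator factor (n - 1/2): pole of order 1 at 1/2, modulus 1/2.
The radius of convergence is the smallest modulus among the singular points: 1/2.

The radius of convergence is 1/2.


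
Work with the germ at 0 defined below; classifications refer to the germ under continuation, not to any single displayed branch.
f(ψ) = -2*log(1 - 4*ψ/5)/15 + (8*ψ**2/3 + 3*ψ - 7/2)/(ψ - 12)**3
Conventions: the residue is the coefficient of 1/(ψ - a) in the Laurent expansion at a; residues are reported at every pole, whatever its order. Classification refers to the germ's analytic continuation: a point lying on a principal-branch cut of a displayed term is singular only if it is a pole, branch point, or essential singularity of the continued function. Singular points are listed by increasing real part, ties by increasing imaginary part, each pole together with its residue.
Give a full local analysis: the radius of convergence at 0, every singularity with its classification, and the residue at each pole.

Radius of convergence at 0: 5/4.
At 5/4: a logarithmic branch point.
At 12: a pole of order 3; residue 8/3.

Denominator factor (ψ - 12)^3: pole of order 3 at 12, modulus 12.
Branch term (-2/15)*log(1 - ψ/(5/4)): its argument vanishes at ψ = 5/4, a logarithmic branch point, modulus 5/4.
The radius of convergence is the smallest modulus among the singular points: 5/4.
The branch term is analytic at 12 and contributes nothing to the residue; only the rational part matters.
At the order-3 pole 12 set g(ψ) = (ψ - (12))^3*(rational part) = 8*ψ**2/3 + 3*ψ - 7/2.
Order-3 pole: residue = g''(a)/2; g''(12) = 16/3, so the residue is 8/3.
List the singular points by increasing real part (a conjugate pair: the negative imaginary part first).


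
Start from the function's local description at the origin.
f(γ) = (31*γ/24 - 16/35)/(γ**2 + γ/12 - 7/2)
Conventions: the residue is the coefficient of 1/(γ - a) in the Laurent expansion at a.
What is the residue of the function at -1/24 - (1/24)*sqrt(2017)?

The factor γ**2 + γ/12 - 7/2 splits as (γ - a)(γ - a') with a = -1/24 - (1/24)*sqrt(2017), a' = -1/24 + (1/24)*sqrt(2017). At the order-1 pole a set g(γ) = (γ - a)*f(γ) = [31*γ/24 - 16/35] / (γ - a').
Simple pole: residue = g(a) at a = -1/24 - (1/24)*sqrt(2017), which is 31/48 + (10301/3388560)*sqrt(2017).

The residue is 31/48 + (10301/3388560)*sqrt(2017).


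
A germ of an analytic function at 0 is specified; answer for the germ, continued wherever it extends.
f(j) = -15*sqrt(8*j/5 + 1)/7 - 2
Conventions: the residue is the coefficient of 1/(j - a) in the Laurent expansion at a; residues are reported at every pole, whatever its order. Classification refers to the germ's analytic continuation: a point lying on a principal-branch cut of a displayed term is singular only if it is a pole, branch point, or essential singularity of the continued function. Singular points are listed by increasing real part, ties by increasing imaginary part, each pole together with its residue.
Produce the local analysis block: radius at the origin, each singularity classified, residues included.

Branch term (-15/7)*sqrt(1 - j/(-5/8)): its argument vanishes at j = -5/8, a square-root branch point, modulus 5/8.
The radius of convergence is the smallest modulus among the singular points: 5/8.

Radius of convergence at 0: 5/8.
At -5/8: an algebraic (square-root) branch point.


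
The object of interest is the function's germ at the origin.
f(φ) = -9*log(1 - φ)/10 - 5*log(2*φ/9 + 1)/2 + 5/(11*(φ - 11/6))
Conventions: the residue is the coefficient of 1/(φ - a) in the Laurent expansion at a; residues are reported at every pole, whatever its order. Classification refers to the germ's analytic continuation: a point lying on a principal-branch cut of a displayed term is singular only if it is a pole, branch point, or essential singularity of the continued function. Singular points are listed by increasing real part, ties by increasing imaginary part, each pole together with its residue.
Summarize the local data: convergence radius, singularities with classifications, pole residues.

Denominator factor (φ - 11/6): pole of order 1 at 11/6, modulus 11/6.
Branch term (-9/10)*log(1 - φ/(1)): its argument vanishes at φ = 1, a logarithmic branch point, modulus 1.
Branch term (-5/2)*log(1 - φ/(-9/2)): its argument vanishes at φ = -9/2, a logarithmic branch point, modulus 9/2.
The radius of convergence is the smallest modulus among the singular points: 1.
The branch terms are analytic at 11/6 and contribute nothing to the residue; only the rational part matters.
At the order-1 pole 11/6 set g(φ) = (φ - (11/6))*(rational part) = 5/11.
Simple pole: residue = g(a) at a = 11/6, which is 5/11.
List the singular points by increasing real part (a conjugate pair: the negative imaginary part first).

Radius of convergence at 0: 1.
At -9/2: a logarithmic branch point.
At 1: a logarithmic branch point.
At 11/6: a pole of order 1; residue 5/11.


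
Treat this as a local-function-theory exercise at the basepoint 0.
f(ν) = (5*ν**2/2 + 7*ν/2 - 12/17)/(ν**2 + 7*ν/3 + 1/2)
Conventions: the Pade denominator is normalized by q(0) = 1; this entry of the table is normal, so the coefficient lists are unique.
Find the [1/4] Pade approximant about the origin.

Taylor coefficients needed (expand at 0): a_0 = -24/17, a_1 = 231/17, a_2 = -945/17, a_3 = 3948/17, a_4 = -16534/17, a_5 = 207788/51.
Write the denominator as Q(ν) = 1 + q1*ν + q2*ν^2 + q3*ν^3 + q4*ν^4. Requiring Q*f - P = O(ν^6) with deg P <= 1 kills the coefficients of ν^2..ν^5 in Q*f:
  ν^2: a_2 + q1*a_1 + q2*a_0 = 0, i.e. -945/17 + (231/17)*q1 + (-24/17)*q2 = 0.
  ν^3: a_3 + q1*a_2 + q2*a_1 + q3*a_0 = 0, i.e. 3948/17 + (-945/17)*q1 + (231/17)*q2 + (-24/17)*q3 = 0.
  ν^4: a_4 + q1*a_3 + q2*a_2 + q3*a_1 + q4*a_0 = 0, i.e. -16534/17 + (3948/17)*q1 + (-945/17)*q2 + (231/17)*q3 + (-24/17)*q4 = 0.
  ν^5: a_5 + q1*a_4 + q2*a_3 + q3*a_2 + q4*a_1 = 0, i.e. 207788/51 + (-16534/17)*q1 + (3948/17)*q2 + (-945/17)*q3 + (231/17)*q4 = 0.
Solving this linear system: q1 = 2083033/516471, q2 = -286853/516471, q3 = 179095/516471, q4 = -127925/516471.
The numerator is Q*f truncated at degree 1: P0 = a_0 = -24/17; P1 = a_1 + q1*a_0 = 1359059/172157.

The Pade approximant has numerator coefficients [-24/17, 1359059/172157]; denominator coefficients [1, 2083033/516471, -286853/516471, 179095/516471, -127925/516471].


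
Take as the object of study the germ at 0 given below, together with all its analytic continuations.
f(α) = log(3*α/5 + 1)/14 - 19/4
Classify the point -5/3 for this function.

The term (1/14)*log(1 - α/(-5/3)) has argument 1 - -5/3/(-5/3) = 0 at -5/3: a logarithmic (infinitely-sheeted) branch point; the remaining terms are analytic or single-valued there.

The point is a logarithmic branch point.


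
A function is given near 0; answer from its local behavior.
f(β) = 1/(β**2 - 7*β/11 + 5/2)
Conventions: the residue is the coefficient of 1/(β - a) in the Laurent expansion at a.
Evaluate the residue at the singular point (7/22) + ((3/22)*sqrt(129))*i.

The residue is -((11/387)*sqrt(129))*i.

The factor β**2 - 7*β/11 + 5/2 splits as (β - a)(β - a') with a = (7/22) + ((3/22)*sqrt(129))*i, a' = (7/22) - ((3/22)*sqrt(129))*i. At the order-1 pole a set g(β) = (β - a)*f(β) = [1] / (β - a').
Simple pole: residue = g(a) at a = (7/22) + ((3/22)*sqrt(129))*i, which is -((11/387)*sqrt(129))*i.


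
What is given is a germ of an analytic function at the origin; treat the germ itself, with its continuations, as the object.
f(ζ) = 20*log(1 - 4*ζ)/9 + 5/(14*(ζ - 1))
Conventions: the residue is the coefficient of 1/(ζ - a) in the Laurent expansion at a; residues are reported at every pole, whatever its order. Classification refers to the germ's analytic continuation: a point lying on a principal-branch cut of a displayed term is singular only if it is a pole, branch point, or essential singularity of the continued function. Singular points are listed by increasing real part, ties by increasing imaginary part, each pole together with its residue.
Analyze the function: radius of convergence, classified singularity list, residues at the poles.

Denominator factor (ζ - 1): pole of order 1 at 1, modulus 1.
Branch term (20/9)*log(1 - ζ/(1/4)): its argument vanishes at ζ = 1/4, a logarithmic branch point, modulus 1/4.
The radius of convergence is the smallest modulus among the singular points: 1/4.
The branch term is analytic at 1 and contributes nothing to the residue; only the rational part matters.
At the order-1 pole 1 set g(ζ) = (ζ - (1))*(rational part) = 5/14.
Simple pole: residue = g(a) at a = 1, which is 5/14.
List the singular points by increasing real part (a conjugate pair: the negative imaginary part first).

Radius of convergence at 0: 1/4.
At 1/4: a logarithmic branch point.
At 1: a pole of order 1; residue 5/14.
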